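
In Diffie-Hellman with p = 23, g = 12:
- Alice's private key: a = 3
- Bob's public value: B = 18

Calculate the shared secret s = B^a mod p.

Step 1: s = B^a mod p = 18^3 mod 23.
  18^1 mod 23 = 18
  18^2 mod 23 = (18 * 18) mod 23 = 2
  18^3 mod 23 = (2 * 18) mod 23 = 13
Result: shared secret = 13.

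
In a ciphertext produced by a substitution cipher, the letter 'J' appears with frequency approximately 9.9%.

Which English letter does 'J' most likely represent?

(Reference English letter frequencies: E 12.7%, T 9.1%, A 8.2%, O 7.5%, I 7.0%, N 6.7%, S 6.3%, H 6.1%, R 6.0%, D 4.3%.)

Step 1: The observed frequency is 9.9%.
Step 2: Compare with English frequencies:
  E: 12.7% (difference: 2.8%)
  T: 9.1% (difference: 0.8%) <-- closest
  A: 8.2% (difference: 1.7%)
  O: 7.5% (difference: 2.4%)
  I: 7.0% (difference: 2.9%)
  N: 6.7% (difference: 3.2%)
  S: 6.3% (difference: 3.6%)
  H: 6.1% (difference: 3.8%)
  R: 6.0% (difference: 3.9%)
  D: 4.3% (difference: 5.6%)
Step 3: 'J' most likely represents 'T' (frequency 9.1%).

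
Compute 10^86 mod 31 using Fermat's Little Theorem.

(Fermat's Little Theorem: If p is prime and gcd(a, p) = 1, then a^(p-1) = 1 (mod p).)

Step 1: Since 31 is prime, by Fermat's Little Theorem: 10^30 = 1 (mod 31).
Step 2: Reduce exponent: 86 mod 30 = 26.
Step 3: So 10^86 = 10^26 (mod 31).
Step 4: 10^26 mod 31 = 19.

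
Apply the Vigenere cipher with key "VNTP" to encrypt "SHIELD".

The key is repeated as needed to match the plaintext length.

Step 1: Repeat key to match plaintext length:
  Plaintext: SHIELD
  Key:       VNTPVN
Step 2: Encrypt each letter:
  S(18) + V(21) = (18+21) mod 26 = 13 = N
  H(7) + N(13) = (7+13) mod 26 = 20 = U
  I(8) + T(19) = (8+19) mod 26 = 1 = B
  E(4) + P(15) = (4+15) mod 26 = 19 = T
  L(11) + V(21) = (11+21) mod 26 = 6 = G
  D(3) + N(13) = (3+13) mod 26 = 16 = Q
Ciphertext: NUBTGQ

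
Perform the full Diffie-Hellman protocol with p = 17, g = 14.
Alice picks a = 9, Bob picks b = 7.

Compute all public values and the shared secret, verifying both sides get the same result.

Step 1: A = g^a mod p = 14^9 mod 17 = 3.
Step 2: B = g^b mod p = 14^7 mod 17 = 6.
Step 3: Alice computes s = B^a mod p = 6^9 mod 17 = 11.
Step 4: Bob computes s = A^b mod p = 3^7 mod 17 = 11.
Both sides agree: shared secret = 11.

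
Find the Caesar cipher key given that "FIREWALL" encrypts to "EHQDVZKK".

Step 1: Compare first letters: F (position 5) -> E (position 4).
Step 2: Shift = (4 - 5) mod 26 = 25.
The shift value is 25.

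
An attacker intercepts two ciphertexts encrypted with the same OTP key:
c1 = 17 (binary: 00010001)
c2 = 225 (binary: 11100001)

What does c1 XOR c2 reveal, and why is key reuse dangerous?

Step 1: c1 XOR c2 = (m1 XOR k) XOR (m2 XOR k).
Step 2: By XOR associativity/commutativity: = m1 XOR m2 XOR k XOR k = m1 XOR m2.
Step 3: 00010001 XOR 11100001 = 11110000 = 240.
Step 4: The key cancels out! An attacker learns m1 XOR m2 = 240, revealing the relationship between plaintexts.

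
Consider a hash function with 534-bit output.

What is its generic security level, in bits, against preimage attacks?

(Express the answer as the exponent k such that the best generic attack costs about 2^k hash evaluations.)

Step 1: The hash has a 534-bit output.
Step 2: Preimage resistance means: given a digest h(x), it should be infeasible to find any input that hashes to it.
With a 534-bit output there are 2^534 possible digests, so a generic brute-force preimage search costs about 2^534 evaluations.
Step 3: Security level = 534 bits.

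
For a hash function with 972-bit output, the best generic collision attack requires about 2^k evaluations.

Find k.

Step 1: The hash has a 972-bit output.
Step 2: Collision resistance means it should be infeasible to find any x != y with h(x) = h(y).
By the birthday bound, a generic collision search succeeds after about sqrt(2^972) = 2^(972/2) = 2^486 evaluations.
Step 3: Security level = 486 bits.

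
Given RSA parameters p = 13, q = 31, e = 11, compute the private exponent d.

Step 1: n = 13 * 31 = 403.
Step 2: phi(n) = 12 * 30 = 360.
Step 3: Find d such that 11 * d = 1 (mod 360).
Step 4: d = 11^(-1) mod 360 = 131.
Verification: 11 * 131 = 1441 = 4 * 360 + 1.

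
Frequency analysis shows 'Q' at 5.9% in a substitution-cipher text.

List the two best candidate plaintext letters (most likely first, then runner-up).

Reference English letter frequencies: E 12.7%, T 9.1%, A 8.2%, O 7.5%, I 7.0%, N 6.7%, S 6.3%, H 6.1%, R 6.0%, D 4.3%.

Step 1: Observed frequency of 'Q' is 5.9%.
Step 2: Compute distances to each reference frequency and sort:
  R (6.0%): difference = 0.1% <-- BEST
  H (6.1%): difference = 0.2% <-- RUNNER-UP
  S (6.3%): difference = 0.4%
  N (6.7%): difference = 0.8%
  I (7.0%): difference = 1.1%
Step 3: Most likely is 'R' (6.0%, diff 0.1%); second most likely is 'H' (6.1%, diff 0.2%).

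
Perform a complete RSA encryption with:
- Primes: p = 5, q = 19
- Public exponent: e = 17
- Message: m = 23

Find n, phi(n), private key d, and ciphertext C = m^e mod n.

Step 1: n = 5 * 19 = 95.
Step 2: phi(n) = (5-1)(19-1) = 4 * 18 = 72.
Step 3: Find d = 17^(-1) mod 72 = 17.
  Verify: 17 * 17 = 289 = 1 (mod 72).
Step 4: C = 23^17 mod 95 = 43.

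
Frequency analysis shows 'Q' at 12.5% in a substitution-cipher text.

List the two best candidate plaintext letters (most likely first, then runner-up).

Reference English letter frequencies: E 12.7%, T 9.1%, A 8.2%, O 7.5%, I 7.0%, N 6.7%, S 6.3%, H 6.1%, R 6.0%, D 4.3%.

Step 1: Observed frequency of 'Q' is 12.5%.
Step 2: Compute distances to each reference frequency and sort:
  E (12.7%): difference = 0.2% <-- BEST
  T (9.1%): difference = 3.4% <-- RUNNER-UP
  A (8.2%): difference = 4.3%
  O (7.5%): difference = 5.0%
  I (7.0%): difference = 5.5%
Step 3: Most likely is 'E' (12.7%, diff 0.2%); second most likely is 'T' (9.1%, diff 3.4%).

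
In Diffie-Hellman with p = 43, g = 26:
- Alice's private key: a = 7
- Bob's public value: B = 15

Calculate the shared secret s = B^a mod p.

Step 1: s = B^a mod p = 15^7 mod 43.
  15^1 mod 43 = 15
  15^2 mod 43 = (15 * 15) mod 43 = 10
  15^3 mod 43 = (10 * 15) mod 43 = 21
  15^4 mod 43 = (21 * 15) mod 43 = 14
  15^5 mod 43 = (14 * 15) mod 43 = 38
  15^6 mod 43 = (38 * 15) mod 43 = 11
  15^7 mod 43 = (11 * 15) mod 43 = 36
Result: shared secret = 36.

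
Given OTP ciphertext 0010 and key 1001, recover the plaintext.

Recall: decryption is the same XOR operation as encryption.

Step 1: XOR ciphertext with key:
  Ciphertext: 0010
  Key:        1001
  XOR:        1011
Step 2: Plaintext = 1011 = 11 in decimal.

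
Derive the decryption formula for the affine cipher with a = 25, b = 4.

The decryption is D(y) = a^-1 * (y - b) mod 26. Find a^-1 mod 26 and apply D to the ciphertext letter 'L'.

Step 1: Find a^-1, the modular inverse of 25 mod 26.
Step 2: We need 25 * a^-1 = 1 (mod 26).
Step 3: 25 * 25 = 625 = 24 * 26 + 1, so a^-1 = 25.
Step 4: D(y) = 25(y - 4) mod 26.
Step 5: Apply to 'L' (y = 11): D(11) = 25 * (11 - 4) mod 26 = 25 * 7 mod 26 = 19 -> 'T'.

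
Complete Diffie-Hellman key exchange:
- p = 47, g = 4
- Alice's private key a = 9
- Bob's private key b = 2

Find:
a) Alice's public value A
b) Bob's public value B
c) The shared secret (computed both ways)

Step 1: A = g^a mod p = 4^9 mod 47 = 25.
Step 2: B = g^b mod p = 4^2 mod 47 = 16.
Step 3: Alice computes s = B^a mod p = 16^9 mod 47 = 14.
Step 4: Bob computes s = A^b mod p = 25^2 mod 47 = 14.
Both sides agree: shared secret = 14.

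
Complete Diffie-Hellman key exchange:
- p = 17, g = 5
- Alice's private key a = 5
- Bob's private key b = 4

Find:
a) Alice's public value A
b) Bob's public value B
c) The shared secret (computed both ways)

Step 1: A = g^a mod p = 5^5 mod 17 = 14.
Step 2: B = g^b mod p = 5^4 mod 17 = 13.
Step 3: Alice computes s = B^a mod p = 13^5 mod 17 = 13.
Step 4: Bob computes s = A^b mod p = 14^4 mod 17 = 13.
Both sides agree: shared secret = 13.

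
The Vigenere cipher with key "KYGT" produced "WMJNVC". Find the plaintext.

Step 1: Extend key: KYGTKY
Step 2: Decrypt each letter (c - k) mod 26:
  W(22) - K(10) = (22-10) mod 26 = 12 = M
  M(12) - Y(24) = (12-24) mod 26 = 14 = O
  J(9) - G(6) = (9-6) mod 26 = 3 = D
  N(13) - T(19) = (13-19) mod 26 = 20 = U
  V(21) - K(10) = (21-10) mod 26 = 11 = L
  C(2) - Y(24) = (2-24) mod 26 = 4 = E
Plaintext: MODULE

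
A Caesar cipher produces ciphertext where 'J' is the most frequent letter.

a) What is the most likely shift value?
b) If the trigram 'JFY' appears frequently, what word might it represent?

Step 1: In English, 'E' is the most frequent letter (12.7%).
Step 2: The most frequent ciphertext letter is 'J' (position 9).
Step 3: Shift = (9 - 4) mod 26 = 5.
Step 4: Decrypt 'JFY' by shifting back 5:
  J -> E
  F -> A
  Y -> T
Step 5: 'JFY' decrypts to 'EAT'.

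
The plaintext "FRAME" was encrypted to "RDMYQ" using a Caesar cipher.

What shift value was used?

Step 1: Compare first letters: F (position 5) -> R (position 17).
Step 2: Shift = (17 - 5) mod 26 = 12.
The shift value is 12.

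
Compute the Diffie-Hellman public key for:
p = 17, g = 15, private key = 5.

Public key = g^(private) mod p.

Step 1: A = g^a mod p = 15^5 mod 17.
  15^1 mod 17 = 15
  15^2 mod 17 = (15 * 15) mod 17 = 4
  15^3 mod 17 = (4 * 15) mod 17 = 9
  15^4 mod 17 = (9 * 15) mod 17 = 16
  15^5 mod 17 = (16 * 15) mod 17 = 2
Result: A = 2.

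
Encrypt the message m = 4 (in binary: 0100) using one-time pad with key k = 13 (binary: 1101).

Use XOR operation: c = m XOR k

Step 1: Write out the XOR operation bit by bit:
  Message: 0100
  Key:     1101
  XOR:     1001
Step 2: Convert to decimal: 1001 = 9.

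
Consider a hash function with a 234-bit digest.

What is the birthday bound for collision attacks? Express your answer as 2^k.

Step 1: The birthday paradox gives collision probability ~50% after sqrt(2^n) = 2^(n/2) hashes.
Step 2: For 234-bit output: 2^(234/2) = 2^117.
Step 3: Approximately 2^117 hash computations needed.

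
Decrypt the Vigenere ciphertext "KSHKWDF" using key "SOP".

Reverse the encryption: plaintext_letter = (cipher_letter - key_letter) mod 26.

Step 1: Extend key: SOPSOPS
Step 2: Decrypt each letter (c - k) mod 26:
  K(10) - S(18) = (10-18) mod 26 = 18 = S
  S(18) - O(14) = (18-14) mod 26 = 4 = E
  H(7) - P(15) = (7-15) mod 26 = 18 = S
  K(10) - S(18) = (10-18) mod 26 = 18 = S
  W(22) - O(14) = (22-14) mod 26 = 8 = I
  D(3) - P(15) = (3-15) mod 26 = 14 = O
  F(5) - S(18) = (5-18) mod 26 = 13 = N
Plaintext: SESSION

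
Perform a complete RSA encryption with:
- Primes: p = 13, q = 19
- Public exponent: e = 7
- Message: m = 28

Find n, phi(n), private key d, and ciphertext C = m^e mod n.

Step 1: n = 13 * 19 = 247.
Step 2: phi(n) = (13-1)(19-1) = 12 * 18 = 216.
Step 3: Find d = 7^(-1) mod 216 = 31.
  Verify: 7 * 31 = 217 = 1 (mod 216).
Step 4: C = 28^7 mod 247 = 232.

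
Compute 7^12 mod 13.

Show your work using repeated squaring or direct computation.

Step 1: Compute 7^12 mod 13 step by step, reducing modulo 13 at each step.
  7^1 mod 13 = 7
  7^2 mod 13 = (7 * 7) mod 13 = 10
  7^3 mod 13 = (10 * 7) mod 13 = 5
  7^4 mod 13 = (5 * 7) mod 13 = 9
  7^5 mod 13 = (9 * 7) mod 13 = 11
  7^6 mod 13 = (11 * 7) mod 13 = 12
  7^7 mod 13 = (12 * 7) mod 13 = 6
  7^8 mod 13 = (6 * 7) mod 13 = 3
  7^9 mod 13 = (3 * 7) mod 13 = 8
  7^10 mod 13 = (8 * 7) mod 13 = 4
  7^11 mod 13 = (4 * 7) mod 13 = 2
  7^12 mod 13 = (2 * 7) mod 13 = 1
Step 2: Result = 1.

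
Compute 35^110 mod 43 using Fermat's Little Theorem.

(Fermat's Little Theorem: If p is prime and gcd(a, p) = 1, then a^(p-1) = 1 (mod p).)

Step 1: Since 43 is prime, by Fermat's Little Theorem: 35^42 = 1 (mod 43).
Step 2: Reduce exponent: 110 mod 42 = 26.
Step 3: So 35^110 = 35^26 (mod 43).
Step 4: 35^26 mod 43 = 41.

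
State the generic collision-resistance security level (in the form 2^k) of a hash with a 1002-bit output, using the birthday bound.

Step 1: The birthday paradox gives collision probability ~50% after sqrt(2^n) = 2^(n/2) hashes.
Step 2: For 1002-bit output: 2^(1002/2) = 2^501.
Step 3: Approximately 2^501 hash computations needed.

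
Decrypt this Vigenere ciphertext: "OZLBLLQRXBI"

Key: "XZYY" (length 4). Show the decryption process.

Step 1: Key 'XZYY' has length 4. Extended key: XZYYXZYYXZY
Step 2: Decrypt each position:
  O(14) - X(23) = 17 = R
  Z(25) - Z(25) = 0 = A
  L(11) - Y(24) = 13 = N
  B(1) - Y(24) = 3 = D
  L(11) - X(23) = 14 = O
  L(11) - Z(25) = 12 = M
  Q(16) - Y(24) = 18 = S
  R(17) - Y(24) = 19 = T
  X(23) - X(23) = 0 = A
  B(1) - Z(25) = 2 = C
  I(8) - Y(24) = 10 = K
Plaintext: RANDOMSTACK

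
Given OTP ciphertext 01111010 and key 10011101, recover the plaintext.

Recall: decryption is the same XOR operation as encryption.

Step 1: XOR ciphertext with key:
  Ciphertext: 01111010
  Key:        10011101
  XOR:        11100111
Step 2: Plaintext = 11100111 = 231 in decimal.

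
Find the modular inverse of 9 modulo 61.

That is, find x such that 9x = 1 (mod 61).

Step 1: We need x such that 9 * x = 1 (mod 61).
Step 2: Using the extended Euclidean algorithm or trial:
  9 * 34 = 306 = 5 * 61 + 1.
Step 3: Since 306 mod 61 = 1, the inverse is x = 34.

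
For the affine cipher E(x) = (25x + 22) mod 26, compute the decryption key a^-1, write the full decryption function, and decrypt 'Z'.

Step 1: Find a^-1, the modular inverse of 25 mod 26.
Step 2: We need 25 * a^-1 = 1 (mod 26).
Step 3: 25 * 25 = 625 = 24 * 26 + 1, so a^-1 = 25.
Step 4: D(y) = 25(y - 22) mod 26.
Step 5: Apply to 'Z' (y = 25): D(25) = 25 * (25 - 22) mod 26 = 25 * 3 mod 26 = 23 -> 'X'.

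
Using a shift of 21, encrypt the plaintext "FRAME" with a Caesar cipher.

Step 1: For each letter, shift forward by 21 positions (mod 26).
  F (position 5) -> position (5+21) mod 26 = 0 -> A
  R (position 17) -> position (17+21) mod 26 = 12 -> M
  A (position 0) -> position (0+21) mod 26 = 21 -> V
  M (position 12) -> position (12+21) mod 26 = 7 -> H
  E (position 4) -> position (4+21) mod 26 = 25 -> Z
Result: AMVHZ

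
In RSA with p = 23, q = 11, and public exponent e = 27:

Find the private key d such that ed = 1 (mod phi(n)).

Step 1: n = 23 * 11 = 253.
Step 2: phi(n) = 22 * 10 = 220.
Step 3: Find d such that 27 * d = 1 (mod 220).
Step 4: d = 27^(-1) mod 220 = 163.
Verification: 27 * 163 = 4401 = 20 * 220 + 1.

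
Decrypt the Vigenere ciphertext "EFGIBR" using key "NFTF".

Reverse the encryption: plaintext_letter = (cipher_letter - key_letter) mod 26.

Step 1: Extend key: NFTFNF
Step 2: Decrypt each letter (c - k) mod 26:
  E(4) - N(13) = (4-13) mod 26 = 17 = R
  F(5) - F(5) = (5-5) mod 26 = 0 = A
  G(6) - T(19) = (6-19) mod 26 = 13 = N
  I(8) - F(5) = (8-5) mod 26 = 3 = D
  B(1) - N(13) = (1-13) mod 26 = 14 = O
  R(17) - F(5) = (17-5) mod 26 = 12 = M
Plaintext: RANDOM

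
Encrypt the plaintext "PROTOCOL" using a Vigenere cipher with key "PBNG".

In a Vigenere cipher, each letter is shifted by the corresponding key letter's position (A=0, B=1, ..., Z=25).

Step 1: Repeat key to match plaintext length:
  Plaintext: PROTOCOL
  Key:       PBNGPBNG
Step 2: Encrypt each letter:
  P(15) + P(15) = (15+15) mod 26 = 4 = E
  R(17) + B(1) = (17+1) mod 26 = 18 = S
  O(14) + N(13) = (14+13) mod 26 = 1 = B
  T(19) + G(6) = (19+6) mod 26 = 25 = Z
  O(14) + P(15) = (14+15) mod 26 = 3 = D
  C(2) + B(1) = (2+1) mod 26 = 3 = D
  O(14) + N(13) = (14+13) mod 26 = 1 = B
  L(11) + G(6) = (11+6) mod 26 = 17 = R
Ciphertext: ESBZDDBR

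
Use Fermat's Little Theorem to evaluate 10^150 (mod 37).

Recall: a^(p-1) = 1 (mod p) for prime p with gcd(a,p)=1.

Step 1: Since 37 is prime, by Fermat's Little Theorem: 10^36 = 1 (mod 37).
Step 2: Reduce exponent: 150 mod 36 = 6.
Step 3: So 10^150 = 10^6 (mod 37).
Step 4: 10^6 mod 37 = 1.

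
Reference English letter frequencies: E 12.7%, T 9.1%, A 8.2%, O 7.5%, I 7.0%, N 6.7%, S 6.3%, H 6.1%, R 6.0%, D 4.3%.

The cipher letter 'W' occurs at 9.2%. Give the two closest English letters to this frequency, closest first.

Step 1: Observed frequency of 'W' is 9.2%.
Step 2: Compute distances to each reference frequency and sort:
  T (9.1%): difference = 0.1% <-- BEST
  A (8.2%): difference = 1.0% <-- RUNNER-UP
  O (7.5%): difference = 1.7%
  I (7.0%): difference = 2.2%
  N (6.7%): difference = 2.5%
Step 3: Most likely is 'T' (9.1%, diff 0.1%); second most likely is 'A' (8.2%, diff 1.0%).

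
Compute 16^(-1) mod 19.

Step 1: We need x such that 16 * x = 1 (mod 19).
Step 2: Using the extended Euclidean algorithm or trial:
  16 * 6 = 96 = 5 * 19 + 1.
Step 3: Since 96 mod 19 = 1, the inverse is x = 6.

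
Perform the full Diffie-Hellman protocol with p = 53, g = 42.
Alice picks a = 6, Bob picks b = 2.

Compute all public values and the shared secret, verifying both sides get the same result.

Step 1: A = g^a mod p = 42^6 mod 53 = 36.
Step 2: B = g^b mod p = 42^2 mod 53 = 15.
Step 3: Alice computes s = B^a mod p = 15^6 mod 53 = 24.
Step 4: Bob computes s = A^b mod p = 36^2 mod 53 = 24.
Both sides agree: shared secret = 24.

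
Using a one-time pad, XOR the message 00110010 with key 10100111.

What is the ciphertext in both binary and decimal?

Step 1: Write out the XOR operation bit by bit:
  Message: 00110010
  Key:     10100111
  XOR:     10010101
Step 2: Convert to decimal: 10010101 = 149.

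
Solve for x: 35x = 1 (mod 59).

Step 1: We need x such that 35 * x = 1 (mod 59).
Step 2: Using the extended Euclidean algorithm or trial:
  35 * 27 = 945 = 16 * 59 + 1.
Step 3: Since 945 mod 59 = 1, the inverse is x = 27.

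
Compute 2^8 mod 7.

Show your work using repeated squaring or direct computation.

Step 1: Compute 2^8 mod 7 step by step, reducing modulo 7 at each step.
  2^1 mod 7 = 2
  2^2 mod 7 = (2 * 2) mod 7 = 4
  2^3 mod 7 = (4 * 2) mod 7 = 1
  2^4 mod 7 = (1 * 2) mod 7 = 2
  2^5 mod 7 = (2 * 2) mod 7 = 4
  2^6 mod 7 = (4 * 2) mod 7 = 1
  2^7 mod 7 = (1 * 2) mod 7 = 2
  2^8 mod 7 = (2 * 2) mod 7 = 4
Step 2: Result = 4.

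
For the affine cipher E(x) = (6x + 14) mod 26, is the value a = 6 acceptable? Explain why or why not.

Step 1: Compute gcd(6, 26).
Step 2: gcd(6, 26) = 2.
Since gcd = 2 != 1, 6 shares a common factor with 26, so it cannot be used.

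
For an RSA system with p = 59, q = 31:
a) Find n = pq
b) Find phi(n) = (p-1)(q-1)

Step 1: n = p * q = 59 * 31 = 1829.
Step 2: phi(n) = (p-1)(q-1) = 58 * 30 = 1740.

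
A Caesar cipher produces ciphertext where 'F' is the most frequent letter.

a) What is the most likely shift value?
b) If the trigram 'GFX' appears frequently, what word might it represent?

Step 1: In English, 'E' is the most frequent letter (12.7%).
Step 2: The most frequent ciphertext letter is 'F' (position 5).
Step 3: Shift = (5 - 4) mod 26 = 1.
Step 4: Decrypt 'GFX' by shifting back 1:
  G -> F
  F -> E
  X -> W
Step 5: 'GFX' decrypts to 'FEW'.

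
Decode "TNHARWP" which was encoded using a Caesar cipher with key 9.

Step 1: Reverse the shift by subtracting 9 from each letter position.
  T (position 19) -> position (19-9) mod 26 = 10 -> K
  N (position 13) -> position (13-9) mod 26 = 4 -> E
  H (position 7) -> position (7-9) mod 26 = 24 -> Y
  A (position 0) -> position (0-9) mod 26 = 17 -> R
  R (position 17) -> position (17-9) mod 26 = 8 -> I
  W (position 22) -> position (22-9) mod 26 = 13 -> N
  P (position 15) -> position (15-9) mod 26 = 6 -> G
Decrypted message: KEYRING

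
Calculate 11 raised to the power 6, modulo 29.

Step 1: Compute 11^6 mod 29 step by step, reducing modulo 29 at each step.
  11^1 mod 29 = 11
  11^2 mod 29 = (11 * 11) mod 29 = 5
  11^3 mod 29 = (5 * 11) mod 29 = 26
  11^4 mod 29 = (26 * 11) mod 29 = 25
  11^5 mod 29 = (25 * 11) mod 29 = 14
  11^6 mod 29 = (14 * 11) mod 29 = 9
Step 2: Result = 9.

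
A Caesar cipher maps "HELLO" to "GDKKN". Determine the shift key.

Step 1: Compare first letters: H (position 7) -> G (position 6).
Step 2: Shift = (6 - 7) mod 26 = 25.
The shift value is 25.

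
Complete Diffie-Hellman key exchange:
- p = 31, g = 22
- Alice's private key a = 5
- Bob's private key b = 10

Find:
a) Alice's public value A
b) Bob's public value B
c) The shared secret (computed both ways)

Step 1: A = g^a mod p = 22^5 mod 31 = 6.
Step 2: B = g^b mod p = 22^10 mod 31 = 5.
Step 3: Alice computes s = B^a mod p = 5^5 mod 31 = 25.
Step 4: Bob computes s = A^b mod p = 6^10 mod 31 = 25.
Both sides agree: shared secret = 25.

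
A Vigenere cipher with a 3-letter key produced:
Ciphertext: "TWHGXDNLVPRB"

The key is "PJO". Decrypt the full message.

Step 1: Key 'PJO' has length 3. Extended key: PJOPJOPJOPJO
Step 2: Decrypt each position:
  T(19) - P(15) = 4 = E
  W(22) - J(9) = 13 = N
  H(7) - O(14) = 19 = T
  G(6) - P(15) = 17 = R
  X(23) - J(9) = 14 = O
  D(3) - O(14) = 15 = P
  N(13) - P(15) = 24 = Y
  L(11) - J(9) = 2 = C
  V(21) - O(14) = 7 = H
  P(15) - P(15) = 0 = A
  R(17) - J(9) = 8 = I
  B(1) - O(14) = 13 = N
Plaintext: ENTROPYCHAIN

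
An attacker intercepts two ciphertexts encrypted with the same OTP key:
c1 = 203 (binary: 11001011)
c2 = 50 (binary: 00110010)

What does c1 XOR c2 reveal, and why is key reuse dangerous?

Step 1: c1 XOR c2 = (m1 XOR k) XOR (m2 XOR k).
Step 2: By XOR associativity/commutativity: = m1 XOR m2 XOR k XOR k = m1 XOR m2.
Step 3: 11001011 XOR 00110010 = 11111001 = 249.
Step 4: The key cancels out! An attacker learns m1 XOR m2 = 249, revealing the relationship between plaintexts.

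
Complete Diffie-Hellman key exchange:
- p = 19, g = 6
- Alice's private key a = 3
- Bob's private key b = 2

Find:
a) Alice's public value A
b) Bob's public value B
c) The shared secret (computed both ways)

Step 1: A = g^a mod p = 6^3 mod 19 = 7.
Step 2: B = g^b mod p = 6^2 mod 19 = 17.
Step 3: Alice computes s = B^a mod p = 17^3 mod 19 = 11.
Step 4: Bob computes s = A^b mod p = 7^2 mod 19 = 11.
Both sides agree: shared secret = 11.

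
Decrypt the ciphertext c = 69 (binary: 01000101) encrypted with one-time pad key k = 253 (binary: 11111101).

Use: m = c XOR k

Step 1: XOR ciphertext with key:
  Ciphertext: 01000101
  Key:        11111101
  XOR:        10111000
Step 2: Plaintext = 10111000 = 184 in decimal.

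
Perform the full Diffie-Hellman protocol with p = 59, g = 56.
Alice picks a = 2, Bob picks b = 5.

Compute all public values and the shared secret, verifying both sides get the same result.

Step 1: A = g^a mod p = 56^2 mod 59 = 9.
Step 2: B = g^b mod p = 56^5 mod 59 = 52.
Step 3: Alice computes s = B^a mod p = 52^2 mod 59 = 49.
Step 4: Bob computes s = A^b mod p = 9^5 mod 59 = 49.
Both sides agree: shared secret = 49.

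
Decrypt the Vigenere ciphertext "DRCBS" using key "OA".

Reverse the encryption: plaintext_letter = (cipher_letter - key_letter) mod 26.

Step 1: Extend key: OAOAO
Step 2: Decrypt each letter (c - k) mod 26:
  D(3) - O(14) = (3-14) mod 26 = 15 = P
  R(17) - A(0) = (17-0) mod 26 = 17 = R
  C(2) - O(14) = (2-14) mod 26 = 14 = O
  B(1) - A(0) = (1-0) mod 26 = 1 = B
  S(18) - O(14) = (18-14) mod 26 = 4 = E
Plaintext: PROBE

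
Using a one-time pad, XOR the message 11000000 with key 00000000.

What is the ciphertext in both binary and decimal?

Step 1: Write out the XOR operation bit by bit:
  Message: 11000000
  Key:     00000000
  XOR:     11000000
Step 2: Convert to decimal: 11000000 = 192.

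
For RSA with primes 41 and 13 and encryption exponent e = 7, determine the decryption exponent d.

Step 1: n = 41 * 13 = 533.
Step 2: phi(n) = 40 * 12 = 480.
Step 3: Find d such that 7 * d = 1 (mod 480).
Step 4: d = 7^(-1) mod 480 = 343.
Verification: 7 * 343 = 2401 = 5 * 480 + 1.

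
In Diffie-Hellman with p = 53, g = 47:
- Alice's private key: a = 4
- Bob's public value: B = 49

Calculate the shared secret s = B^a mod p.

Step 1: s = B^a mod p = 49^4 mod 53.
  49^1 mod 53 = 49
  49^2 mod 53 = (49 * 49) mod 53 = 16
  49^3 mod 53 = (16 * 49) mod 53 = 42
  49^4 mod 53 = (42 * 49) mod 53 = 44
Result: shared secret = 44.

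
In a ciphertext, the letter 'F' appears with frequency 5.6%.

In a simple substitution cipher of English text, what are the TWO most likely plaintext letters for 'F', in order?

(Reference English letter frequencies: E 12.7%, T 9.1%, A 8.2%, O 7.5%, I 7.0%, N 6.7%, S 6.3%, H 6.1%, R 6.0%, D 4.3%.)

Step 1: Observed frequency of 'F' is 5.6%.
Step 2: Compute distances to each reference frequency and sort:
  R (6.0%): difference = 0.4% <-- BEST
  H (6.1%): difference = 0.5% <-- RUNNER-UP
  S (6.3%): difference = 0.7%
  N (6.7%): difference = 1.1%
  D (4.3%): difference = 1.3%
Step 3: Most likely is 'R' (6.0%, diff 0.4%); second most likely is 'H' (6.1%, diff 0.5%).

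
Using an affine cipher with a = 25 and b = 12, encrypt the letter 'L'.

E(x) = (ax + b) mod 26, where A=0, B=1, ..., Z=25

Step 1: Convert 'L' to number: x = 11.
Step 2: E(11) = (25 * 11 + 12) mod 26 = 287 mod 26 = 1.
Step 3: Convert 1 back to letter: B.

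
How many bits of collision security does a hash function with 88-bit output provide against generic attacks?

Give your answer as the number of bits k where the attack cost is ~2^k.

Step 1: The hash has a 88-bit output.
Step 2: Collision resistance means it should be infeasible to find any x != y with h(x) = h(y).
By the birthday bound, a generic collision search succeeds after about sqrt(2^88) = 2^(88/2) = 2^44 evaluations.
Step 3: Security level = 44 bits.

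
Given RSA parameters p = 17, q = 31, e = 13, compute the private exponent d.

Step 1: n = 17 * 31 = 527.
Step 2: phi(n) = 16 * 30 = 480.
Step 3: Find d such that 13 * d = 1 (mod 480).
Step 4: d = 13^(-1) mod 480 = 37.
Verification: 13 * 37 = 481 = 1 * 480 + 1.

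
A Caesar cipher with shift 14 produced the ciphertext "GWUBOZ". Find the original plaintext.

Step 1: Reverse the shift by subtracting 14 from each letter position.
  G (position 6) -> position (6-14) mod 26 = 18 -> S
  W (position 22) -> position (22-14) mod 26 = 8 -> I
  U (position 20) -> position (20-14) mod 26 = 6 -> G
  B (position 1) -> position (1-14) mod 26 = 13 -> N
  O (position 14) -> position (14-14) mod 26 = 0 -> A
  Z (position 25) -> position (25-14) mod 26 = 11 -> L
Decrypted message: SIGNAL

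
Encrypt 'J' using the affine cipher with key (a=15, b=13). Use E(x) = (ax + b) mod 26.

Step 1: Convert 'J' to number: x = 9.
Step 2: E(9) = (15 * 9 + 13) mod 26 = 148 mod 26 = 18.
Step 3: Convert 18 back to letter: S.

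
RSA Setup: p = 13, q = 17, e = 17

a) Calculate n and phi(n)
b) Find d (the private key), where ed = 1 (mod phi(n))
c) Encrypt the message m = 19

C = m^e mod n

Step 1: n = 13 * 17 = 221.
Step 2: phi(n) = (13-1)(17-1) = 12 * 16 = 192.
Step 3: Find d = 17^(-1) mod 192 = 113.
  Verify: 17 * 113 = 1921 = 1 (mod 192).
Step 4: C = 19^17 mod 221 = 2.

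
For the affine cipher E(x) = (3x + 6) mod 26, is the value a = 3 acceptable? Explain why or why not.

Step 1: Compute gcd(3, 26).
Step 2: gcd(3, 26) = 1.
Since gcd = 1, 3 is coprime with 26, so it is a valid key.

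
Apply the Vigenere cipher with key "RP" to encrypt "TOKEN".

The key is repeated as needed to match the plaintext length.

Step 1: Repeat key to match plaintext length:
  Plaintext: TOKEN
  Key:       RPRPR
Step 2: Encrypt each letter:
  T(19) + R(17) = (19+17) mod 26 = 10 = K
  O(14) + P(15) = (14+15) mod 26 = 3 = D
  K(10) + R(17) = (10+17) mod 26 = 1 = B
  E(4) + P(15) = (4+15) mod 26 = 19 = T
  N(13) + R(17) = (13+17) mod 26 = 4 = E
Ciphertext: KDBTE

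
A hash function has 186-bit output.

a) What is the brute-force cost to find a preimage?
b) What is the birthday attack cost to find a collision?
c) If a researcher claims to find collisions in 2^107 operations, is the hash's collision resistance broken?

Step 1: Preimage resistance requires brute-force of 2^186 operations.
Step 2: Collision resistance (birthday bound) = 2^(186/2) = 2^93.
Step 3: The claimed attack costs 2^107 operations.
Step 4: Since 2^107 >= 2^93, the claimed attack is no faster than the generic birthday attack, so this does not break collision resistance.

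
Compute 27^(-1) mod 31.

Step 1: We need x such that 27 * x = 1 (mod 31).
Step 2: Using the extended Euclidean algorithm or trial:
  27 * 23 = 621 = 20 * 31 + 1.
Step 3: Since 621 mod 31 = 1, the inverse is x = 23.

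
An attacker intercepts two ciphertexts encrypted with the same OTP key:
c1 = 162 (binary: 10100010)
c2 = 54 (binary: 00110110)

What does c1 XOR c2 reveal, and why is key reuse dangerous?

Step 1: c1 XOR c2 = (m1 XOR k) XOR (m2 XOR k).
Step 2: By XOR associativity/commutativity: = m1 XOR m2 XOR k XOR k = m1 XOR m2.
Step 3: 10100010 XOR 00110110 = 10010100 = 148.
Step 4: The key cancels out! An attacker learns m1 XOR m2 = 148, revealing the relationship between plaintexts.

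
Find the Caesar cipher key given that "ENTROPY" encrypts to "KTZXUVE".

Step 1: Compare first letters: E (position 4) -> K (position 10).
Step 2: Shift = (10 - 4) mod 26 = 6.
The shift value is 6.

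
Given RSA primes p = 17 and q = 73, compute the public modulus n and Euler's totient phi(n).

Step 1: n = p * q = 17 * 73 = 1241.
Step 2: phi(n) = (p-1)(q-1) = 16 * 72 = 1152.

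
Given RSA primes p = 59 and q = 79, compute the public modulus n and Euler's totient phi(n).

Step 1: n = p * q = 59 * 79 = 4661.
Step 2: phi(n) = (p-1)(q-1) = 58 * 78 = 4524.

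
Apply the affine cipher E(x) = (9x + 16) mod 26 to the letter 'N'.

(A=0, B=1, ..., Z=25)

Step 1: Convert 'N' to number: x = 13.
Step 2: E(13) = (9 * 13 + 16) mod 26 = 133 mod 26 = 3.
Step 3: Convert 3 back to letter: D.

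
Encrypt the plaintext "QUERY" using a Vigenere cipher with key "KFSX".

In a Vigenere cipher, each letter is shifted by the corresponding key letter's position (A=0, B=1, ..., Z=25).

Step 1: Repeat key to match plaintext length:
  Plaintext: QUERY
  Key:       KFSXK
Step 2: Encrypt each letter:
  Q(16) + K(10) = (16+10) mod 26 = 0 = A
  U(20) + F(5) = (20+5) mod 26 = 25 = Z
  E(4) + S(18) = (4+18) mod 26 = 22 = W
  R(17) + X(23) = (17+23) mod 26 = 14 = O
  Y(24) + K(10) = (24+10) mod 26 = 8 = I
Ciphertext: AZWOI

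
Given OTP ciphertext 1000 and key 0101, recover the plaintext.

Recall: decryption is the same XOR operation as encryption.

Step 1: XOR ciphertext with key:
  Ciphertext: 1000
  Key:        0101
  XOR:        1101
Step 2: Plaintext = 1101 = 13 in decimal.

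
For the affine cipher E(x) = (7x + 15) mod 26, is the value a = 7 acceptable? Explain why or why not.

Step 1: Compute gcd(7, 26).
Step 2: gcd(7, 26) = 1.
Since gcd = 1, 7 is coprime with 26, so it is a valid key.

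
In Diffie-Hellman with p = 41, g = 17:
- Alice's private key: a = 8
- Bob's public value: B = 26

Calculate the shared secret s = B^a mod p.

Step 1: s = B^a mod p = 26^8 mod 41.
  26^1 mod 41 = 26
  26^2 mod 41 = (26 * 26) mod 41 = 20
  26^3 mod 41 = (20 * 26) mod 41 = 28
  26^4 mod 41 = (28 * 26) mod 41 = 31
  26^5 mod 41 = (31 * 26) mod 41 = 27
  26^6 mod 41 = (27 * 26) mod 41 = 5
  26^7 mod 41 = (5 * 26) mod 41 = 7
  26^8 mod 41 = (7 * 26) mod 41 = 18
Result: shared secret = 18.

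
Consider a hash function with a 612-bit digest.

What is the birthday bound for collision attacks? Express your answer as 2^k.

Step 1: The birthday paradox gives collision probability ~50% after sqrt(2^n) = 2^(n/2) hashes.
Step 2: For 612-bit output: 2^(612/2) = 2^306.
Step 3: Approximately 2^306 hash computations needed.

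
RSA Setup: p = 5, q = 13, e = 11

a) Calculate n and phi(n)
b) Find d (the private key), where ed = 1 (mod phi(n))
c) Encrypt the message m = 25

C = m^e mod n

Step 1: n = 5 * 13 = 65.
Step 2: phi(n) = (5-1)(13-1) = 4 * 12 = 48.
Step 3: Find d = 11^(-1) mod 48 = 35.
  Verify: 11 * 35 = 385 = 1 (mod 48).
Step 4: C = 25^11 mod 65 = 25.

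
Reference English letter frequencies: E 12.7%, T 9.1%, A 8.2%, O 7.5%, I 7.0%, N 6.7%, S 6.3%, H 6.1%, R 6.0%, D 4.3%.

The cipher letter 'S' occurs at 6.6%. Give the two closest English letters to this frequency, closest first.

Step 1: Observed frequency of 'S' is 6.6%.
Step 2: Compute distances to each reference frequency and sort:
  N (6.7%): difference = 0.1% <-- BEST
  S (6.3%): difference = 0.3% <-- RUNNER-UP
  I (7.0%): difference = 0.4%
  H (6.1%): difference = 0.5%
  R (6.0%): difference = 0.6%
Step 3: Most likely is 'N' (6.7%, diff 0.1%); second most likely is 'S' (6.3%, diff 0.3%).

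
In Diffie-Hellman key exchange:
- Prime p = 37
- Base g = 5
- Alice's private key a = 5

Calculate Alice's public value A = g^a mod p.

Step 1: A = g^a mod p = 5^5 mod 37.
  5^1 mod 37 = 5
  5^2 mod 37 = (5 * 5) mod 37 = 25
  5^3 mod 37 = (25 * 5) mod 37 = 14
  5^4 mod 37 = (14 * 5) mod 37 = 33
  5^5 mod 37 = (33 * 5) mod 37 = 17
Result: A = 17.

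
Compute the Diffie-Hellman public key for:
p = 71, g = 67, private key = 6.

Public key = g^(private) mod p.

Step 1: A = g^a mod p = 67^6 mod 71.
  67^1 mod 71 = 67
  67^2 mod 71 = (67 * 67) mod 71 = 16
  67^3 mod 71 = (16 * 67) mod 71 = 7
  67^4 mod 71 = (7 * 67) mod 71 = 43
  67^5 mod 71 = (43 * 67) mod 71 = 41
  67^6 mod 71 = (41 * 67) mod 71 = 49
Result: A = 49.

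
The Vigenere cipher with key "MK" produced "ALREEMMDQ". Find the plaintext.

Step 1: Extend key: MKMKMKMKM
Step 2: Decrypt each letter (c - k) mod 26:
  A(0) - M(12) = (0-12) mod 26 = 14 = O
  L(11) - K(10) = (11-10) mod 26 = 1 = B
  R(17) - M(12) = (17-12) mod 26 = 5 = F
  E(4) - K(10) = (4-10) mod 26 = 20 = U
  E(4) - M(12) = (4-12) mod 26 = 18 = S
  M(12) - K(10) = (12-10) mod 26 = 2 = C
  M(12) - M(12) = (12-12) mod 26 = 0 = A
  D(3) - K(10) = (3-10) mod 26 = 19 = T
  Q(16) - M(12) = (16-12) mod 26 = 4 = E
Plaintext: OBFUSCATE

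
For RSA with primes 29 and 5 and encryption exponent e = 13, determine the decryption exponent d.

Step 1: n = 29 * 5 = 145.
Step 2: phi(n) = 28 * 4 = 112.
Step 3: Find d such that 13 * d = 1 (mod 112).
Step 4: d = 13^(-1) mod 112 = 69.
Verification: 13 * 69 = 897 = 8 * 112 + 1.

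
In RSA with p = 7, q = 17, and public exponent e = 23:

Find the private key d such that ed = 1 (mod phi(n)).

Step 1: n = 7 * 17 = 119.
Step 2: phi(n) = 6 * 16 = 96.
Step 3: Find d such that 23 * d = 1 (mod 96).
Step 4: d = 23^(-1) mod 96 = 71.
Verification: 23 * 71 = 1633 = 17 * 96 + 1.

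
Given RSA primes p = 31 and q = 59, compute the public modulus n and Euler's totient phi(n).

Step 1: n = p * q = 31 * 59 = 1829.
Step 2: phi(n) = (p-1)(q-1) = 30 * 58 = 1740.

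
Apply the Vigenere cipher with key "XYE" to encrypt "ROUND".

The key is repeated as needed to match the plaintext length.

Step 1: Repeat key to match plaintext length:
  Plaintext: ROUND
  Key:       XYEXY
Step 2: Encrypt each letter:
  R(17) + X(23) = (17+23) mod 26 = 14 = O
  O(14) + Y(24) = (14+24) mod 26 = 12 = M
  U(20) + E(4) = (20+4) mod 26 = 24 = Y
  N(13) + X(23) = (13+23) mod 26 = 10 = K
  D(3) + Y(24) = (3+24) mod 26 = 1 = B
Ciphertext: OMYKB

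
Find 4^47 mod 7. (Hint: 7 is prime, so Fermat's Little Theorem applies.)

Step 1: Since 7 is prime, by Fermat's Little Theorem: 4^6 = 1 (mod 7).
Step 2: Reduce exponent: 47 mod 6 = 5.
Step 3: So 4^47 = 4^5 (mod 7).
Step 4: 4^5 mod 7 = 2.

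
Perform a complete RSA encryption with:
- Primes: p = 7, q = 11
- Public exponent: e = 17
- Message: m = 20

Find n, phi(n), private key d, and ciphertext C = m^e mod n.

Step 1: n = 7 * 11 = 77.
Step 2: phi(n) = (7-1)(11-1) = 6 * 10 = 60.
Step 3: Find d = 17^(-1) mod 60 = 53.
  Verify: 17 * 53 = 901 = 1 (mod 60).
Step 4: C = 20^17 mod 77 = 48.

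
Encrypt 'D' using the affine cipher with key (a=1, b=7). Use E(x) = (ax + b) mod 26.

Step 1: Convert 'D' to number: x = 3.
Step 2: E(3) = (1 * 3 + 7) mod 26 = 10 mod 26 = 10.
Step 3: Convert 10 back to letter: K.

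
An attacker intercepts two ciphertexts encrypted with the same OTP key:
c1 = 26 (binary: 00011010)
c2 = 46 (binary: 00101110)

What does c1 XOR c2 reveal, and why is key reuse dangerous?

Step 1: c1 XOR c2 = (m1 XOR k) XOR (m2 XOR k).
Step 2: By XOR associativity/commutativity: = m1 XOR m2 XOR k XOR k = m1 XOR m2.
Step 3: 00011010 XOR 00101110 = 00110100 = 52.
Step 4: The key cancels out! An attacker learns m1 XOR m2 = 52, revealing the relationship between plaintexts.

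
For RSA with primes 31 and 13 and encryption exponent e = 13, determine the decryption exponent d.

Step 1: n = 31 * 13 = 403.
Step 2: phi(n) = 30 * 12 = 360.
Step 3: Find d such that 13 * d = 1 (mod 360).
Step 4: d = 13^(-1) mod 360 = 277.
Verification: 13 * 277 = 3601 = 10 * 360 + 1.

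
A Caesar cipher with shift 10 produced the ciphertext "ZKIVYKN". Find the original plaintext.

Step 1: Reverse the shift by subtracting 10 from each letter position.
  Z (position 25) -> position (25-10) mod 26 = 15 -> P
  K (position 10) -> position (10-10) mod 26 = 0 -> A
  I (position 8) -> position (8-10) mod 26 = 24 -> Y
  V (position 21) -> position (21-10) mod 26 = 11 -> L
  Y (position 24) -> position (24-10) mod 26 = 14 -> O
  K (position 10) -> position (10-10) mod 26 = 0 -> A
  N (position 13) -> position (13-10) mod 26 = 3 -> D
Decrypted message: PAYLOAD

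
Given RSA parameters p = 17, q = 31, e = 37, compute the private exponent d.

Step 1: n = 17 * 31 = 527.
Step 2: phi(n) = 16 * 30 = 480.
Step 3: Find d such that 37 * d = 1 (mod 480).
Step 4: d = 37^(-1) mod 480 = 13.
Verification: 37 * 13 = 481 = 1 * 480 + 1.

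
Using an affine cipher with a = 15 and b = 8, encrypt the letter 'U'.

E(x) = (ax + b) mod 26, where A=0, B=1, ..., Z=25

Step 1: Convert 'U' to number: x = 20.
Step 2: E(20) = (15 * 20 + 8) mod 26 = 308 mod 26 = 22.
Step 3: Convert 22 back to letter: W.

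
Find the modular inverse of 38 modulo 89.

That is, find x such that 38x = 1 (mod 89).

Step 1: We need x such that 38 * x = 1 (mod 89).
Step 2: Using the extended Euclidean algorithm or trial:
  38 * 82 = 3116 = 35 * 89 + 1.
Step 3: Since 3116 mod 89 = 1, the inverse is x = 82.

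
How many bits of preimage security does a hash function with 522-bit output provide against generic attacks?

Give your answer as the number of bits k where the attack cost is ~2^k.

Step 1: The hash has a 522-bit output.
Step 2: Preimage resistance means: given a digest h(x), it should be infeasible to find any input that hashes to it.
With a 522-bit output there are 2^522 possible digests, so a generic brute-force preimage search costs about 2^522 evaluations.
Step 3: Security level = 522 bits.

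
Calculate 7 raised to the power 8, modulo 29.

Step 1: Compute 7^8 mod 29 step by step, reducing modulo 29 at each step.
  7^1 mod 29 = 7
  7^2 mod 29 = (7 * 7) mod 29 = 20
  7^3 mod 29 = (20 * 7) mod 29 = 24
  7^4 mod 29 = (24 * 7) mod 29 = 23
  7^5 mod 29 = (23 * 7) mod 29 = 16
  7^6 mod 29 = (16 * 7) mod 29 = 25
  7^7 mod 29 = (25 * 7) mod 29 = 1
  7^8 mod 29 = (1 * 7) mod 29 = 7
Step 2: Result = 7.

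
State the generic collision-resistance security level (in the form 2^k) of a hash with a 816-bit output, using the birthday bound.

Step 1: The birthday paradox gives collision probability ~50% after sqrt(2^n) = 2^(n/2) hashes.
Step 2: For 816-bit output: 2^(816/2) = 2^408.
Step 3: Approximately 2^408 hash computations needed.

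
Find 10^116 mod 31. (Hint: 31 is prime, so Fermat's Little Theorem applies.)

Step 1: Since 31 is prime, by Fermat's Little Theorem: 10^30 = 1 (mod 31).
Step 2: Reduce exponent: 116 mod 30 = 26.
Step 3: So 10^116 = 10^26 (mod 31).
Step 4: 10^26 mod 31 = 19.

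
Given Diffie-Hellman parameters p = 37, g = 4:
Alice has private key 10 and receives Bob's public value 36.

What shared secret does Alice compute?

Step 1: s = B^a mod p = 36^10 mod 37.
  36^1 mod 37 = 36
  36^2 mod 37 = (36 * 36) mod 37 = 1
  36^3 mod 37 = (1 * 36) mod 37 = 36
  36^4 mod 37 = (36 * 36) mod 37 = 1
  36^5 mod 37 = (1 * 36) mod 37 = 36
  36^6 mod 37 = (36 * 36) mod 37 = 1
  36^7 mod 37 = (1 * 36) mod 37 = 36
  36^8 mod 37 = (36 * 36) mod 37 = 1
  36^9 mod 37 = (1 * 36) mod 37 = 36
  36^10 mod 37 = (36 * 36) mod 37 = 1
Result: shared secret = 1.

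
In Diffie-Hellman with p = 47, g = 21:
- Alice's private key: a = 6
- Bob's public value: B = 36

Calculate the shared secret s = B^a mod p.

Step 1: s = B^a mod p = 36^6 mod 47.
  36^1 mod 47 = 36
  36^2 mod 47 = (36 * 36) mod 47 = 27
  36^3 mod 47 = (27 * 36) mod 47 = 32
  36^4 mod 47 = (32 * 36) mod 47 = 24
  36^5 mod 47 = (24 * 36) mod 47 = 18
  36^6 mod 47 = (18 * 36) mod 47 = 37
Result: shared secret = 37.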